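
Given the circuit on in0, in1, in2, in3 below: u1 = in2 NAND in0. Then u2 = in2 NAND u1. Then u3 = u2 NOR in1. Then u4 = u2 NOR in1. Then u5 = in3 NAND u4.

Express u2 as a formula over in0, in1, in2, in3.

u1 = in2 NAND in0
u2 = in2 NAND u1 = in2 NAND (in2 NAND in0)

in2 NAND (in2 NAND in0)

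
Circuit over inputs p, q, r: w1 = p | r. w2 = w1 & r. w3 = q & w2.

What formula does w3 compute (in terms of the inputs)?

w1 = p | r
w2 = w1 & r = (p | r) & r
w3 = q & w2 = q & ((p | r) & r)

q & ((p | r) & r)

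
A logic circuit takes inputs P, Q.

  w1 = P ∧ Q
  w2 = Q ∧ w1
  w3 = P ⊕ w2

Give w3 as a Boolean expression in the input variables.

w1 = P ∧ Q
w2 = Q ∧ w1 = Q ∧ (P ∧ Q)
w3 = P ⊕ w2 = P ⊕ (Q ∧ (P ∧ Q))

P ⊕ (Q ∧ (P ∧ Q))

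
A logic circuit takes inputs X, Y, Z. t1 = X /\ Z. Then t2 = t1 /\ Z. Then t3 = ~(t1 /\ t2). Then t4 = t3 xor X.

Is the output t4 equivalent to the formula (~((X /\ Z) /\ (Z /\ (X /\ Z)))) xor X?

t1 = X /\ Z
t2 = t1 /\ Z = (X /\ Z) /\ Z
t3 = ~(t1 /\ t2) = ~((X /\ Z) /\ ((X /\ Z) /\ Z))
t4 = t3 xor X = (~((X /\ Z) /\ ((X /\ Z) /\ Z))) xor X
At X=1, Y=0, Z=0: circuit gives 0, formula gives 0.
At X=0, Y=0, Z=0: circuit gives 1, formula gives 1.
Agrees on all 8 inputs.

Yes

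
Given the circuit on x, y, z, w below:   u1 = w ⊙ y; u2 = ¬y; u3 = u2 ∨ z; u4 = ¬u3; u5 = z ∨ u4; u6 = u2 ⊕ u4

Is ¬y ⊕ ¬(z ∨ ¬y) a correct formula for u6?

u2 = ¬y
u3 = u2 ∨ z = ¬y ∨ z
u4 = ¬u3 = ¬(¬y ∨ z)
u6 = u2 ⊕ u4 = ¬y ⊕ ¬(¬y ∨ z)
At x=0, y=1, z=1, w=0: circuit gives 0, formula gives 0.
At x=0, y=0, z=0, w=0: circuit gives 1, formula gives 1.
Agrees on all 16 inputs.

Yes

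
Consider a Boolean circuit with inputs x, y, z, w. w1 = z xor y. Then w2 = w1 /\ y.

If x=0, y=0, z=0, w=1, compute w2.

0

w1 = 0 xor 0 = 0
w2 = 0 /\ 0 = 0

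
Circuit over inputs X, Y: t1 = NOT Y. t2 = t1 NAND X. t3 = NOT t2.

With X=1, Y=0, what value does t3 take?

t1 = NOT 0 = 1
t2 = 1 NAND 1 = 0
t3 = NOT 0 = 1

1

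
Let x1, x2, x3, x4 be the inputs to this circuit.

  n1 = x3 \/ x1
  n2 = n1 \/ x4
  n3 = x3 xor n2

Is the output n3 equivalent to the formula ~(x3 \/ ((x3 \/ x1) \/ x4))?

n1 = x3 \/ x1
n2 = n1 \/ x4 = (x3 \/ x1) \/ x4
n3 = x3 xor n2 = x3 xor ((x3 \/ x1) \/ x4)
At x1=0, x2=0, x3=0, x4=0: circuit gives 0, formula gives 1.

No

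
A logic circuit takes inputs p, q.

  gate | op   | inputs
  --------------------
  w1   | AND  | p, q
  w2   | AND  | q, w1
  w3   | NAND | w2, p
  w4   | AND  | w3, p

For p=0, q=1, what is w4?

w1 = 0 AND 1 = 0
w2 = 1 AND 0 = 0
w3 = 0 NAND 0 = 1
w4 = 1 AND 0 = 0

0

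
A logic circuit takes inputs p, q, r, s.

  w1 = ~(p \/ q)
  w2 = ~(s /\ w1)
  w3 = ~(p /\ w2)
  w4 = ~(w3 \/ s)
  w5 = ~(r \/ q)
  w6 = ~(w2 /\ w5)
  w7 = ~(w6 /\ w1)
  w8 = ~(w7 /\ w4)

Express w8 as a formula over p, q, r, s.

w1 = ~(p \/ q)
w2 = ~(s /\ w1) = ~(s /\ (~(p \/ q)))
w3 = ~(p /\ w2) = ~(p /\ (~(s /\ (~(p \/ q)))))
w4 = ~(w3 \/ s) = ~((~(p /\ (~(s /\ (~(p \/ q)))))) \/ s)
w5 = ~(r \/ q)
w6 = ~(w2 /\ w5) = ~((~(s /\ (~(p \/ q)))) /\ (~(r \/ q)))
w7 = ~(w6 /\ w1) = ~((~((~(s /\ (~(p \/ q)))) /\ (~(r \/ q)))) /\ (~(p \/ q)))
w8 = ~(w7 /\ w4) = ~((~((~((~(s /\ (~(p \/ q)))) /\ (~(r \/ q)))) /\ (~(p \/ q)))) /\ (~((~(p /\ (~(s /\ (~(p \/ q)))))) \/ s)))

~((~((~((~(s /\ (~(p \/ q)))) /\ (~(r \/ q)))) /\ (~(p \/ q)))) /\ (~((~(p /\ (~(s /\ (~(p \/ q)))))) \/ s)))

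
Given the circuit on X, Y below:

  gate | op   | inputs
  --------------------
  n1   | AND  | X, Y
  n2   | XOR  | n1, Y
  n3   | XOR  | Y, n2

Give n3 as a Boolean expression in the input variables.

n1 = X AND Y
n2 = n1 XOR Y = (X AND Y) XOR Y
n3 = Y XOR n2 = Y XOR ((X AND Y) XOR Y)

Y XOR ((X AND Y) XOR Y)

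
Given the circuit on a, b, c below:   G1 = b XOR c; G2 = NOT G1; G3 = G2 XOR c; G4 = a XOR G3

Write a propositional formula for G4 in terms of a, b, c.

a XOR (NOT (b XOR c) XOR c)

G1 = b XOR c
G2 = NOT G1 = NOT (b XOR c)
G3 = G2 XOR c = NOT (b XOR c) XOR c
G4 = a XOR G3 = a XOR (NOT (b XOR c) XOR c)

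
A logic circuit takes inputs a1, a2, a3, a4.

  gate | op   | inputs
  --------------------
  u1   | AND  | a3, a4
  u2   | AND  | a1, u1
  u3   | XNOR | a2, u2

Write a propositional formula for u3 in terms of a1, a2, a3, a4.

u1 = a3 AND a4
u2 = a1 AND u1 = a1 AND (a3 AND a4)
u3 = a2 XNOR u2 = a2 XNOR (a1 AND (a3 AND a4))

a2 XNOR (a1 AND (a3 AND a4))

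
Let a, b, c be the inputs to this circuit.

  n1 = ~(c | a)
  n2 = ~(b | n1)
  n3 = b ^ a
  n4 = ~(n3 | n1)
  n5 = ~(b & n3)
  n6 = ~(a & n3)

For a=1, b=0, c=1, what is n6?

0

n3 = 0 ^ 1 = 1
n6 = ~(1 & 1) = 0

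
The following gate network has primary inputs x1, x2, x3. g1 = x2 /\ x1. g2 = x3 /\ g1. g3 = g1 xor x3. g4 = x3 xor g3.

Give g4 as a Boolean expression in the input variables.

x3 xor ((x2 /\ x1) xor x3)

g1 = x2 /\ x1
g3 = g1 xor x3 = (x2 /\ x1) xor x3
g4 = x3 xor g3 = x3 xor ((x2 /\ x1) xor x3)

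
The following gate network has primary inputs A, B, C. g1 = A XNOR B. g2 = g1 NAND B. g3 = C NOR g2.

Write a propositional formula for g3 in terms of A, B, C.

C NOR ((A XNOR B) NAND B)

g1 = A XNOR B
g2 = g1 NAND B = (A XNOR B) NAND B
g3 = C NOR g2 = C NOR ((A XNOR B) NAND B)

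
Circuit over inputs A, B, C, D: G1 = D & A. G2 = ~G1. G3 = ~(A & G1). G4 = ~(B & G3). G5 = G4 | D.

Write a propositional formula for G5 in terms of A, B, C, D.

G1 = D & A
G3 = ~(A & G1) = ~(A & (D & A))
G4 = ~(B & G3) = ~(B & (~(A & (D & A))))
G5 = G4 | D = (~(B & (~(A & (D & A))))) | D

(~(B & (~(A & (D & A))))) | D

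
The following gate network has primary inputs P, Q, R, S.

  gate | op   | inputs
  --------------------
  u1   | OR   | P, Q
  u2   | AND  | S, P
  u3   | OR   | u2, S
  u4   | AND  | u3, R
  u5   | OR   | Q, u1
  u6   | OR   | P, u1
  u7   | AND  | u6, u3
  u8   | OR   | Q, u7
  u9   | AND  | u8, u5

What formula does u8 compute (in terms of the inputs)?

Q OR ((P OR (P OR Q)) AND ((S AND P) OR S))

u1 = P OR Q
u2 = S AND P
u3 = u2 OR S = (S AND P) OR S
u6 = P OR u1 = P OR (P OR Q)
u7 = u6 AND u3 = (P OR (P OR Q)) AND ((S AND P) OR S)
u8 = Q OR u7 = Q OR ((P OR (P OR Q)) AND ((S AND P) OR S))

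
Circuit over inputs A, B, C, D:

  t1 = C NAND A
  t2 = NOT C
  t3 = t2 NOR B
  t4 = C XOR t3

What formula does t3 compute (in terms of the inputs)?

t2 = NOT C
t3 = t2 NOR B = NOT C NOR B

NOT C NOR B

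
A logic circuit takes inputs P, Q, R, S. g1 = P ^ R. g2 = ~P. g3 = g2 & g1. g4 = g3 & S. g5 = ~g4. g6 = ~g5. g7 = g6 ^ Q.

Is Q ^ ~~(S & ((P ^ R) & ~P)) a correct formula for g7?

Yes

g1 = P ^ R
g2 = ~P
g3 = g2 & g1 = ~P & (P ^ R)
g4 = g3 & S = (~P & (P ^ R)) & S
g5 = ~g4 = ~((~P & (P ^ R)) & S)
g6 = ~g5 = ~~((~P & (P ^ R)) & S)
g7 = g6 ^ Q = ~~((~P & (P ^ R)) & S) ^ Q
At P=0, Q=0, R=0, S=0: circuit gives 0, formula gives 0.
At P=0, Q=0, R=1, S=1: circuit gives 1, formula gives 1.
Agrees on all 16 inputs.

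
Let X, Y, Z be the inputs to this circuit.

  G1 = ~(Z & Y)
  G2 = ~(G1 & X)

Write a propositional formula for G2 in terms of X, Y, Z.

~((~(Z & Y)) & X)

G1 = ~(Z & Y)
G2 = ~(G1 & X) = ~((~(Z & Y)) & X)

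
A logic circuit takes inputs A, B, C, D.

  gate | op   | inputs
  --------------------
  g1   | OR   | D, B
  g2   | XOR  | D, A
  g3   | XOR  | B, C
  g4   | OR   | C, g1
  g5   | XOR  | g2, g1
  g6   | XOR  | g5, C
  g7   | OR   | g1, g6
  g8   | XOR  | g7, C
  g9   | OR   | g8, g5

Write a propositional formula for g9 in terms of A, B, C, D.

(((D OR B) OR (((D XOR A) XOR (D OR B)) XOR C)) XOR C) OR ((D XOR A) XOR (D OR B))

g1 = D OR B
g2 = D XOR A
g5 = g2 XOR g1 = (D XOR A) XOR (D OR B)
g6 = g5 XOR C = ((D XOR A) XOR (D OR B)) XOR C
g7 = g1 OR g6 = (D OR B) OR (((D XOR A) XOR (D OR B)) XOR C)
g8 = g7 XOR C = ((D OR B) OR (((D XOR A) XOR (D OR B)) XOR C)) XOR C
g9 = g8 OR g5 = (((D OR B) OR (((D XOR A) XOR (D OR B)) XOR C)) XOR C) OR ((D XOR A) XOR (D OR B))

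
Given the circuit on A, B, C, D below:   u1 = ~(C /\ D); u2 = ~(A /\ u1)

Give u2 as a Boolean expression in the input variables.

~(A /\ (~(C /\ D)))

u1 = ~(C /\ D)
u2 = ~(A /\ u1) = ~(A /\ (~(C /\ D)))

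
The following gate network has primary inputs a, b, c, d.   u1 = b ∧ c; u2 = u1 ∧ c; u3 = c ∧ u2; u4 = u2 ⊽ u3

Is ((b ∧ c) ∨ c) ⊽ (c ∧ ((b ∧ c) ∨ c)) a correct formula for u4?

u1 = b ∧ c
u2 = u1 ∧ c = (b ∧ c) ∧ c
u3 = c ∧ u2 = c ∧ ((b ∧ c) ∧ c)
u4 = u2 ⊽ u3 = ((b ∧ c) ∧ c) ⊽ (c ∧ ((b ∧ c) ∧ c))
At a=0, b=0, c=1, d=0: circuit gives 1, formula gives 0.

No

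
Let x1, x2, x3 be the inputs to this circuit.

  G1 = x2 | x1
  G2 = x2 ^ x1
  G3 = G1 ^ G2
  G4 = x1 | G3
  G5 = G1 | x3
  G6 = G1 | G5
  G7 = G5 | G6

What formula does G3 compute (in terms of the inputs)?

(x2 | x1) ^ (x2 ^ x1)

G1 = x2 | x1
G2 = x2 ^ x1
G3 = G1 ^ G2 = (x2 | x1) ^ (x2 ^ x1)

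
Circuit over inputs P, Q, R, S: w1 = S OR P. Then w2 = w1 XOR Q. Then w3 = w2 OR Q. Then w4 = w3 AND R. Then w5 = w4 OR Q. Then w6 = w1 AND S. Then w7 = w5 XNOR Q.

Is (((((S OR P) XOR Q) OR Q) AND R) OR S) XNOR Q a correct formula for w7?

No

w1 = S OR P
w2 = w1 XOR Q = (S OR P) XOR Q
w3 = w2 OR Q = ((S OR P) XOR Q) OR Q
w4 = w3 AND R = (((S OR P) XOR Q) OR Q) AND R
w5 = w4 OR Q = ((((S OR P) XOR Q) OR Q) AND R) OR Q
w7 = w5 XNOR Q = (((((S OR P) XOR Q) OR Q) AND R) OR Q) XNOR Q
At P=0, Q=0, R=0, S=1: circuit gives 1, formula gives 0.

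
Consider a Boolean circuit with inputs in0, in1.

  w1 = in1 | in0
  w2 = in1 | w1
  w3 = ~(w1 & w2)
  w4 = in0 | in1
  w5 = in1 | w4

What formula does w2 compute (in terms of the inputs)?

in1 | (in1 | in0)

w1 = in1 | in0
w2 = in1 | w1 = in1 | (in1 | in0)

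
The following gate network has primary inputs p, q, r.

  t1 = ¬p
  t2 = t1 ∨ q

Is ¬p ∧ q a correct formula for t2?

t1 = ¬p
t2 = t1 ∨ q = ¬p ∨ q
At p=0, q=0, r=0: circuit gives 1, formula gives 0.

No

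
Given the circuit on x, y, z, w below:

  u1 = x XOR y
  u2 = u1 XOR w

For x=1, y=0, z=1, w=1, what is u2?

0

u1 = 1 XOR 0 = 1
u2 = 1 XOR 1 = 0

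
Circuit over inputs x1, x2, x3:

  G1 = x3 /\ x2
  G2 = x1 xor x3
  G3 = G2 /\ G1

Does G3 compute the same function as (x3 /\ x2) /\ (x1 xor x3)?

Yes

G1 = x3 /\ x2
G2 = x1 xor x3
G3 = G2 /\ G1 = (x1 xor x3) /\ (x3 /\ x2)
At x1=0, x2=0, x3=0: circuit gives 0, formula gives 0.
At x1=0, x2=1, x3=1: circuit gives 1, formula gives 1.
Agrees on all 8 inputs.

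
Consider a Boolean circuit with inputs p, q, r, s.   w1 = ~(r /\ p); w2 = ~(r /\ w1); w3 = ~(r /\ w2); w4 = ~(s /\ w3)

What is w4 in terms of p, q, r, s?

~(s /\ (~(r /\ (~(r /\ (~(r /\ p)))))))

w1 = ~(r /\ p)
w2 = ~(r /\ w1) = ~(r /\ (~(r /\ p)))
w3 = ~(r /\ w2) = ~(r /\ (~(r /\ (~(r /\ p)))))
w4 = ~(s /\ w3) = ~(s /\ (~(r /\ (~(r /\ (~(r /\ p)))))))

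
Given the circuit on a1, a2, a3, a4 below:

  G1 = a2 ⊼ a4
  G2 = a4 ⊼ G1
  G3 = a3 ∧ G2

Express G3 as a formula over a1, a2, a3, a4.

G1 = a2 ⊼ a4
G2 = a4 ⊼ G1 = a4 ⊼ (a2 ⊼ a4)
G3 = a3 ∧ G2 = a3 ∧ (a4 ⊼ (a2 ⊼ a4))

a3 ∧ (a4 ⊼ (a2 ⊼ a4))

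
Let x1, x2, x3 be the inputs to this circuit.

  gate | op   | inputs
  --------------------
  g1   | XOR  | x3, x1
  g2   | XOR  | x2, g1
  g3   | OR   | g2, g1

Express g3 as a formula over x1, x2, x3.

g1 = x3 XOR x1
g2 = x2 XOR g1 = x2 XOR (x3 XOR x1)
g3 = g2 OR g1 = (x2 XOR (x3 XOR x1)) OR (x3 XOR x1)

(x2 XOR (x3 XOR x1)) OR (x3 XOR x1)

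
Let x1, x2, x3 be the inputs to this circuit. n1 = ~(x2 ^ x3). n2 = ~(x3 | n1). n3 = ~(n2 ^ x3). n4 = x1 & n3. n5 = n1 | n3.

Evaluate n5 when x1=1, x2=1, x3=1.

n1 = ~(1 ^ 1) = 1
n2 = ~(1 | 1) = 0
n3 = ~(0 ^ 1) = 0
n5 = 1 | 0 = 1

1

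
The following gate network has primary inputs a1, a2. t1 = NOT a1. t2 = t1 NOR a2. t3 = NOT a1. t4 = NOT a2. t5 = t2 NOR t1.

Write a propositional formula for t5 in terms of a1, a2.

t1 = NOT a1
t2 = t1 NOR a2 = NOT a1 NOR a2
t5 = t2 NOR t1 = (NOT a1 NOR a2) NOR NOT a1

(NOT a1 NOR a2) NOR NOT a1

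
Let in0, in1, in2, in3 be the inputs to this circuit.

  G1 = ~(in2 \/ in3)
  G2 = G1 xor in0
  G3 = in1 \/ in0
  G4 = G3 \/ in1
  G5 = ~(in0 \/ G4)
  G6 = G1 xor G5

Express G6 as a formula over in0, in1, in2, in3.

G1 = ~(in2 \/ in3)
G3 = in1 \/ in0
G4 = G3 \/ in1 = (in1 \/ in0) \/ in1
G5 = ~(in0 \/ G4) = ~(in0 \/ ((in1 \/ in0) \/ in1))
G6 = G1 xor G5 = (~(in2 \/ in3)) xor (~(in0 \/ ((in1 \/ in0) \/ in1)))

(~(in2 \/ in3)) xor (~(in0 \/ ((in1 \/ in0) \/ in1)))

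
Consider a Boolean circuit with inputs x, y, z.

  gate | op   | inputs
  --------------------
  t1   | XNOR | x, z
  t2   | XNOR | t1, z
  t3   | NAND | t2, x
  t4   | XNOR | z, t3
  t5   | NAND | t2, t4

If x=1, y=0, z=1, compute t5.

1

t1 = 1 XNOR 1 = 1
t2 = 1 XNOR 1 = 1
t3 = 1 NAND 1 = 0
t4 = 1 XNOR 0 = 0
t5 = 1 NAND 0 = 1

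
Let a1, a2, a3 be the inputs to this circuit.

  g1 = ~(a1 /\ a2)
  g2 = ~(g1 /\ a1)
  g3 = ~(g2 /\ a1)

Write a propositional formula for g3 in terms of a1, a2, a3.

g1 = ~(a1 /\ a2)
g2 = ~(g1 /\ a1) = ~((~(a1 /\ a2)) /\ a1)
g3 = ~(g2 /\ a1) = ~((~((~(a1 /\ a2)) /\ a1)) /\ a1)

~((~((~(a1 /\ a2)) /\ a1)) /\ a1)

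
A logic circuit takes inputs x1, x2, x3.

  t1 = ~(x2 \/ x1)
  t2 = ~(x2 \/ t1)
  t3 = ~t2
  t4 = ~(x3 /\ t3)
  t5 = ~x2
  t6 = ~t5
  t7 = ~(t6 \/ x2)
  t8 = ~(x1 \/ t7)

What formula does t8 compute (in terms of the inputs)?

t5 = ~x2
t6 = ~t5 = ~~x2
t7 = ~(t6 \/ x2) = ~(~~x2 \/ x2)
t8 = ~(x1 \/ t7) = ~(x1 \/ (~(~~x2 \/ x2)))

~(x1 \/ (~(~~x2 \/ x2)))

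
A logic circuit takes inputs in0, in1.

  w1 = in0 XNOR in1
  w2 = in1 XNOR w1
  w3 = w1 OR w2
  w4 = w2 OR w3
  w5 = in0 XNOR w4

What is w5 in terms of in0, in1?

w1 = in0 XNOR in1
w2 = in1 XNOR w1 = in1 XNOR (in0 XNOR in1)
w3 = w1 OR w2 = (in0 XNOR in1) OR (in1 XNOR (in0 XNOR in1))
w4 = w2 OR w3 = (in1 XNOR (in0 XNOR in1)) OR ((in0 XNOR in1) OR (in1 XNOR (in0 XNOR in1)))
w5 = in0 XNOR w4 = in0 XNOR ((in1 XNOR (in0 XNOR in1)) OR ((in0 XNOR in1) OR (in1 XNOR (in0 XNOR in1))))

in0 XNOR ((in1 XNOR (in0 XNOR in1)) OR ((in0 XNOR in1) OR (in1 XNOR (in0 XNOR in1))))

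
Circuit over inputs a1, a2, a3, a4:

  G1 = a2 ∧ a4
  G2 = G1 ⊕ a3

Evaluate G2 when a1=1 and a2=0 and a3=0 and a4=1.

0

G1 = 0 ∧ 1 = 0
G2 = 0 ⊕ 0 = 0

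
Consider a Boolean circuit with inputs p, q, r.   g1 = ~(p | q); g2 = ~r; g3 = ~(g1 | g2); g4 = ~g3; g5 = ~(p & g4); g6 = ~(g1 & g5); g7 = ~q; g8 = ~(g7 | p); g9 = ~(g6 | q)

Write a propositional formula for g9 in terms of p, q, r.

~((~((~(p | q)) & (~(p & ~(~((~(p | q)) | ~r)))))) | q)

g1 = ~(p | q)
g2 = ~r
g3 = ~(g1 | g2) = ~((~(p | q)) | ~r)
g4 = ~g3 = ~(~((~(p | q)) | ~r))
g5 = ~(p & g4) = ~(p & ~(~((~(p | q)) | ~r)))
g6 = ~(g1 & g5) = ~((~(p | q)) & (~(p & ~(~((~(p | q)) | ~r)))))
g9 = ~(g6 | q) = ~((~((~(p | q)) & (~(p & ~(~((~(p | q)) | ~r)))))) | q)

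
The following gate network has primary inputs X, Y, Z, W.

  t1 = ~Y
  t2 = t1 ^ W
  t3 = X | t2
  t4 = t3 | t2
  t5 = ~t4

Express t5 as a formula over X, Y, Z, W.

~((X | (~Y ^ W)) | (~Y ^ W))

t1 = ~Y
t2 = t1 ^ W = ~Y ^ W
t3 = X | t2 = X | (~Y ^ W)
t4 = t3 | t2 = (X | (~Y ^ W)) | (~Y ^ W)
t5 = ~t4 = ~((X | (~Y ^ W)) | (~Y ^ W))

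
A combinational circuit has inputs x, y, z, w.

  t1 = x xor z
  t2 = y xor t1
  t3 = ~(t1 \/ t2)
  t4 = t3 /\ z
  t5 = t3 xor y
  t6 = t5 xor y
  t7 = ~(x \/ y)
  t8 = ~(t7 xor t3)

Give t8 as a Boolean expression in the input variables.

~((~(x \/ y)) xor (~((x xor z) \/ (y xor (x xor z)))))

t1 = x xor z
t2 = y xor t1 = y xor (x xor z)
t3 = ~(t1 \/ t2) = ~((x xor z) \/ (y xor (x xor z)))
t7 = ~(x \/ y)
t8 = ~(t7 xor t3) = ~((~(x \/ y)) xor (~((x xor z) \/ (y xor (x xor z)))))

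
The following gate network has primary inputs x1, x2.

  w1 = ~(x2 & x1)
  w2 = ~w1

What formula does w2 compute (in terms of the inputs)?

~(~(x2 & x1))

w1 = ~(x2 & x1)
w2 = ~w1 = ~(~(x2 & x1))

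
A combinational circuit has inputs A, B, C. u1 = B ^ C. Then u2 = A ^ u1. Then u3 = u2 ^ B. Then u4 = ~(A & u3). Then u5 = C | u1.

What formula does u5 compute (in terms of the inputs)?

C | (B ^ C)

u1 = B ^ C
u5 = C | u1 = C | (B ^ C)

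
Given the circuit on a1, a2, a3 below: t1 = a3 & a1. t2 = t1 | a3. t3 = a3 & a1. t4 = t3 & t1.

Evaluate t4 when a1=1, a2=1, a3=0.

t1 = 0 & 1 = 0
t3 = 0 & 1 = 0
t4 = 0 & 0 = 0

0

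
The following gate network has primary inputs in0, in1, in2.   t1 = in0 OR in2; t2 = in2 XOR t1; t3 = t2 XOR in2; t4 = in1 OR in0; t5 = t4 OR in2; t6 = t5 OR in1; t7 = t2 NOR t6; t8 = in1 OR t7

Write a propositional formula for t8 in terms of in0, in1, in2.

t1 = in0 OR in2
t2 = in2 XOR t1 = in2 XOR (in0 OR in2)
t4 = in1 OR in0
t5 = t4 OR in2 = (in1 OR in0) OR in2
t6 = t5 OR in1 = ((in1 OR in0) OR in2) OR in1
t7 = t2 NOR t6 = (in2 XOR (in0 OR in2)) NOR (((in1 OR in0) OR in2) OR in1)
t8 = in1 OR t7 = in1 OR ((in2 XOR (in0 OR in2)) NOR (((in1 OR in0) OR in2) OR in1))

in1 OR ((in2 XOR (in0 OR in2)) NOR (((in1 OR in0) OR in2) OR in1))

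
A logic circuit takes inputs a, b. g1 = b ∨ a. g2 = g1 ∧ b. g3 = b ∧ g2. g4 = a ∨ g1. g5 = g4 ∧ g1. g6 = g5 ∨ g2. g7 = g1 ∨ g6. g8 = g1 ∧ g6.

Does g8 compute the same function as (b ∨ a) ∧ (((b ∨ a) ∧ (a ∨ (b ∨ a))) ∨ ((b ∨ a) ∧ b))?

g1 = b ∨ a
g2 = g1 ∧ b = (b ∨ a) ∧ b
g4 = a ∨ g1 = a ∨ (b ∨ a)
g5 = g4 ∧ g1 = (a ∨ (b ∨ a)) ∧ (b ∨ a)
g6 = g5 ∨ g2 = ((a ∨ (b ∨ a)) ∧ (b ∨ a)) ∨ ((b ∨ a) ∧ b)
g8 = g1 ∧ g6 = (b ∨ a) ∧ (((a ∨ (b ∨ a)) ∧ (b ∨ a)) ∨ ((b ∨ a) ∧ b))
At a=0, b=0: circuit gives 0, formula gives 0.
At a=0, b=1: circuit gives 1, formula gives 1.
Agrees on all 4 inputs.

Yes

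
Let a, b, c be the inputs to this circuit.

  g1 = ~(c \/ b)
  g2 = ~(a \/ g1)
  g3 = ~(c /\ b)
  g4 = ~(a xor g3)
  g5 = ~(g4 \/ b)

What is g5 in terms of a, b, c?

~((~(a xor (~(c /\ b)))) \/ b)

g3 = ~(c /\ b)
g4 = ~(a xor g3) = ~(a xor (~(c /\ b)))
g5 = ~(g4 \/ b) = ~((~(a xor (~(c /\ b)))) \/ b)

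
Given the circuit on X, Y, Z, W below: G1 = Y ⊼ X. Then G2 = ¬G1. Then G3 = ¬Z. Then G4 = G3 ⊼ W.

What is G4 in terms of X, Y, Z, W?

¬Z ⊼ W

G3 = ¬Z
G4 = G3 ⊼ W = ¬Z ⊼ W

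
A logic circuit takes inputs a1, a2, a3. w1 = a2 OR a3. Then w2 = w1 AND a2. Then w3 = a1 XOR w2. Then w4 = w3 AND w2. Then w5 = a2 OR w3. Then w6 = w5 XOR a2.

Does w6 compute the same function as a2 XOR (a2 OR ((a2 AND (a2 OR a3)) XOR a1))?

Yes

w1 = a2 OR a3
w2 = w1 AND a2 = (a2 OR a3) AND a2
w3 = a1 XOR w2 = a1 XOR ((a2 OR a3) AND a2)
w5 = a2 OR w3 = a2 OR (a1 XOR ((a2 OR a3) AND a2))
w6 = w5 XOR a2 = (a2 OR (a1 XOR ((a2 OR a3) AND a2))) XOR a2
At a1=0, a2=0, a3=0: circuit gives 0, formula gives 0.
At a1=1, a2=0, a3=0: circuit gives 1, formula gives 1.
Agrees on all 8 inputs.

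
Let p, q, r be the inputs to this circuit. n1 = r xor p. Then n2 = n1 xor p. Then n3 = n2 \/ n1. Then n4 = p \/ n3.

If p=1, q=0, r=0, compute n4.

n1 = 0 xor 1 = 1
n2 = 1 xor 1 = 0
n3 = 0 \/ 1 = 1
n4 = 1 \/ 1 = 1

1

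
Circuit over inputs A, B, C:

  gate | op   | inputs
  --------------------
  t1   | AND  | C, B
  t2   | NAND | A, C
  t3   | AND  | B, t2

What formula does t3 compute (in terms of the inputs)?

B AND (A NAND C)

t2 = A NAND C
t3 = B AND t2 = B AND (A NAND C)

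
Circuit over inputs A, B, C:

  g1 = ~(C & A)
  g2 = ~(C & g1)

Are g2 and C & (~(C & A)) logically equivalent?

No

g1 = ~(C & A)
g2 = ~(C & g1) = ~(C & (~(C & A)))
At A=0, B=0, C=0: circuit gives 1, formula gives 0.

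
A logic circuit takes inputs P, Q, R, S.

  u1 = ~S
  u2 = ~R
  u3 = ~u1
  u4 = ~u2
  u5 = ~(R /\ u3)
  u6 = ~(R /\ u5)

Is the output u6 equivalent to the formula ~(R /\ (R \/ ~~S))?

No

u1 = ~S
u3 = ~u1 = ~~S
u5 = ~(R /\ u3) = ~(R /\ ~~S)
u6 = ~(R /\ u5) = ~(R /\ (~(R /\ ~~S)))
At P=0, Q=0, R=1, S=1: circuit gives 1, formula gives 0.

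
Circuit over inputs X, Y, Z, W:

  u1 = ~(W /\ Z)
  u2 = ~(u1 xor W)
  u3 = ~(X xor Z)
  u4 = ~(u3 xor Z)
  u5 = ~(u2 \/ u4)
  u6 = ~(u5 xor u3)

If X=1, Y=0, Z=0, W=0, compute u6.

u1 = ~(0 /\ 0) = 1
u2 = ~(1 xor 0) = 0
u3 = ~(1 xor 0) = 0
u4 = ~(0 xor 0) = 1
u5 = ~(0 \/ 1) = 0
u6 = ~(0 xor 0) = 1

1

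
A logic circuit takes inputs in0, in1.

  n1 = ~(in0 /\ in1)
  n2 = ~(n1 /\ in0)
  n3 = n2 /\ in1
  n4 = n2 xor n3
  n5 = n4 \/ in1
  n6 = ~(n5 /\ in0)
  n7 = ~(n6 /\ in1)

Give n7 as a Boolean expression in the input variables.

n1 = ~(in0 /\ in1)
n2 = ~(n1 /\ in0) = ~((~(in0 /\ in1)) /\ in0)
n3 = n2 /\ in1 = (~((~(in0 /\ in1)) /\ in0)) /\ in1
n4 = n2 xor n3 = (~((~(in0 /\ in1)) /\ in0)) xor ((~((~(in0 /\ in1)) /\ in0)) /\ in1)
n5 = n4 \/ in1 = ((~((~(in0 /\ in1)) /\ in0)) xor ((~((~(in0 /\ in1)) /\ in0)) /\ in1)) \/ in1
n6 = ~(n5 /\ in0) = ~((((~((~(in0 /\ in1)) /\ in0)) xor ((~((~(in0 /\ in1)) /\ in0)) /\ in1)) \/ in1) /\ in0)
n7 = ~(n6 /\ in1) = ~((~((((~((~(in0 /\ in1)) /\ in0)) xor ((~((~(in0 /\ in1)) /\ in0)) /\ in1)) \/ in1) /\ in0)) /\ in1)

~((~((((~((~(in0 /\ in1)) /\ in0)) xor ((~((~(in0 /\ in1)) /\ in0)) /\ in1)) \/ in1) /\ in0)) /\ in1)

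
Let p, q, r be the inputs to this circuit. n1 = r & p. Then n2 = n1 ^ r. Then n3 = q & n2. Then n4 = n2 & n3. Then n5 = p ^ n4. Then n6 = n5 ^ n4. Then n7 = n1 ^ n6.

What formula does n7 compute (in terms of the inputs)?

n1 = r & p
n2 = n1 ^ r = (r & p) ^ r
n3 = q & n2 = q & ((r & p) ^ r)
n4 = n2 & n3 = ((r & p) ^ r) & (q & ((r & p) ^ r))
n5 = p ^ n4 = p ^ (((r & p) ^ r) & (q & ((r & p) ^ r)))
n6 = n5 ^ n4 = (p ^ (((r & p) ^ r) & (q & ((r & p) ^ r)))) ^ (((r & p) ^ r) & (q & ((r & p) ^ r)))
n7 = n1 ^ n6 = (r & p) ^ ((p ^ (((r & p) ^ r) & (q & ((r & p) ^ r)))) ^ (((r & p) ^ r) & (q & ((r & p) ^ r))))

(r & p) ^ ((p ^ (((r & p) ^ r) & (q & ((r & p) ^ r)))) ^ (((r & p) ^ r) & (q & ((r & p) ^ r))))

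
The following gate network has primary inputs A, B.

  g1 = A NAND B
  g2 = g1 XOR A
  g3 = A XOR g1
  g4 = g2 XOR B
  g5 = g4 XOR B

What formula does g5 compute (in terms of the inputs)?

(((A NAND B) XOR A) XOR B) XOR B

g1 = A NAND B
g2 = g1 XOR A = (A NAND B) XOR A
g4 = g2 XOR B = ((A NAND B) XOR A) XOR B
g5 = g4 XOR B = (((A NAND B) XOR A) XOR B) XOR B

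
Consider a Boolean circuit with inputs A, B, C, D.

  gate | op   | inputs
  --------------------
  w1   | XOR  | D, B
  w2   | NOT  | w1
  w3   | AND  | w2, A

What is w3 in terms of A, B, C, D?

w1 = D XOR B
w2 = NOT w1 = NOT (D XOR B)
w3 = w2 AND A = NOT (D XOR B) AND A

NOT (D XOR B) AND A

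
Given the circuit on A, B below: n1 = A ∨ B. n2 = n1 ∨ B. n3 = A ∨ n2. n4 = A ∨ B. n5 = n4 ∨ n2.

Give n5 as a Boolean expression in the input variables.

(A ∨ B) ∨ ((A ∨ B) ∨ B)

n1 = A ∨ B
n2 = n1 ∨ B = (A ∨ B) ∨ B
n4 = A ∨ B
n5 = n4 ∨ n2 = (A ∨ B) ∨ ((A ∨ B) ∨ B)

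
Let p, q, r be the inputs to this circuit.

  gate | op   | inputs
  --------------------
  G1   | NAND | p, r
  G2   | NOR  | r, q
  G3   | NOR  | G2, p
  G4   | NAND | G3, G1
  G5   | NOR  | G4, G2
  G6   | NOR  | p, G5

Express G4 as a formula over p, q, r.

((r NOR q) NOR p) NAND (p NAND r)

G1 = p NAND r
G2 = r NOR q
G3 = G2 NOR p = (r NOR q) NOR p
G4 = G3 NAND G1 = ((r NOR q) NOR p) NAND (p NAND r)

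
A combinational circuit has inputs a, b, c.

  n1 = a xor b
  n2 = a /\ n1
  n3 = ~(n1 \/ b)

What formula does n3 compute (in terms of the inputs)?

~((a xor b) \/ b)

n1 = a xor b
n3 = ~(n1 \/ b) = ~((a xor b) \/ b)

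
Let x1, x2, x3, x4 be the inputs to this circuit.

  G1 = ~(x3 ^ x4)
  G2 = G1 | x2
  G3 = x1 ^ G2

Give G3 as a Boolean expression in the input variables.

G1 = ~(x3 ^ x4)
G2 = G1 | x2 = (~(x3 ^ x4)) | x2
G3 = x1 ^ G2 = x1 ^ ((~(x3 ^ x4)) | x2)

x1 ^ ((~(x3 ^ x4)) | x2)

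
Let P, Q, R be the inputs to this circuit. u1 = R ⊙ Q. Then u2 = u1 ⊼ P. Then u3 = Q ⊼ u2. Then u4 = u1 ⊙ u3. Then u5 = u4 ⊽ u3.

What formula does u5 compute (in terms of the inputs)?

((R ⊙ Q) ⊙ (Q ⊼ ((R ⊙ Q) ⊼ P))) ⊽ (Q ⊼ ((R ⊙ Q) ⊼ P))

u1 = R ⊙ Q
u2 = u1 ⊼ P = (R ⊙ Q) ⊼ P
u3 = Q ⊼ u2 = Q ⊼ ((R ⊙ Q) ⊼ P)
u4 = u1 ⊙ u3 = (R ⊙ Q) ⊙ (Q ⊼ ((R ⊙ Q) ⊼ P))
u5 = u4 ⊽ u3 = ((R ⊙ Q) ⊙ (Q ⊼ ((R ⊙ Q) ⊼ P))) ⊽ (Q ⊼ ((R ⊙ Q) ⊼ P))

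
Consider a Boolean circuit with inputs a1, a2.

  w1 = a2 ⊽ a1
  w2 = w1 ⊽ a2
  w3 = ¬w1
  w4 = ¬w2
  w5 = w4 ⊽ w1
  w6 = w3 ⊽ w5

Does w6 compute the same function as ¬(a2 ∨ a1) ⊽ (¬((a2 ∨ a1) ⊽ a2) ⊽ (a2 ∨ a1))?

w1 = a2 ⊽ a1
w2 = w1 ⊽ a2 = (a2 ⊽ a1) ⊽ a2
w3 = ¬w1 = ¬(a2 ⊽ a1)
w4 = ¬w2 = ¬((a2 ⊽ a1) ⊽ a2)
w5 = w4 ⊽ w1 = ¬((a2 ⊽ a1) ⊽ a2) ⊽ (a2 ⊽ a1)
w6 = w3 ⊽ w5 = ¬(a2 ⊽ a1) ⊽ (¬((a2 ⊽ a1) ⊽ a2) ⊽ (a2 ⊽ a1))
At a1=0, a2=0: circuit gives 1, formula gives 0.

No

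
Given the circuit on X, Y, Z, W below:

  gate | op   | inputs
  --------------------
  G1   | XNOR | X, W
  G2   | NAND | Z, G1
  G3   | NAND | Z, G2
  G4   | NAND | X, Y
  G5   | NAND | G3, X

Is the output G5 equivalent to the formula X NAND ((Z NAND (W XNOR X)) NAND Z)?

Yes

G1 = X XNOR W
G2 = Z NAND G1 = Z NAND (X XNOR W)
G3 = Z NAND G2 = Z NAND (Z NAND (X XNOR W))
G5 = G3 NAND X = (Z NAND (Z NAND (X XNOR W))) NAND X
At X=1, Y=0, Z=0, W=0: circuit gives 0, formula gives 0.
At X=0, Y=0, Z=0, W=0: circuit gives 1, formula gives 1.
Agrees on all 16 inputs.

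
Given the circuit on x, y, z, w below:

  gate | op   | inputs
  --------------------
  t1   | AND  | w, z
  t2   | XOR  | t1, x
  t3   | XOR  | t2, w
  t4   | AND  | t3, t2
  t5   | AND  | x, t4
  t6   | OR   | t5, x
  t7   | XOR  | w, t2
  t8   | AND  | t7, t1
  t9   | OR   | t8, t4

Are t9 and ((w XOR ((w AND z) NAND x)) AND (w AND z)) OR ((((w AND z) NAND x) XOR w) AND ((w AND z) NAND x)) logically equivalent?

No

t1 = w AND z
t2 = t1 XOR x = (w AND z) XOR x
t3 = t2 XOR w = ((w AND z) XOR x) XOR w
t4 = t3 AND t2 = (((w AND z) XOR x) XOR w) AND ((w AND z) XOR x)
t7 = w XOR t2 = w XOR ((w AND z) XOR x)
t8 = t7 AND t1 = (w XOR ((w AND z) XOR x)) AND (w AND z)
t9 = t8 OR t4 = ((w XOR ((w AND z) XOR x)) AND (w AND z)) OR ((((w AND z) XOR x) XOR w) AND ((w AND z) XOR x))
At x=0, y=0, z=0, w=0: circuit gives 0, formula gives 1.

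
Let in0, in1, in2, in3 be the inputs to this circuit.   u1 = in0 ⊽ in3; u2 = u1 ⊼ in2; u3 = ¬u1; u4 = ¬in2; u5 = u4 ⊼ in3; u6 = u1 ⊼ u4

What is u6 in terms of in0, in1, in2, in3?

u1 = in0 ⊽ in3
u4 = ¬in2
u6 = u1 ⊼ u4 = (in0 ⊽ in3) ⊼ ¬in2

(in0 ⊽ in3) ⊼ ¬in2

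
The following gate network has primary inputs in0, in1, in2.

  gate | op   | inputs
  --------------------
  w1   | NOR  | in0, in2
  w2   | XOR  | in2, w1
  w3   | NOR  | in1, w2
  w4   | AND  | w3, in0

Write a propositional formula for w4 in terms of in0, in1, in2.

w1 = in0 NOR in2
w2 = in2 XOR w1 = in2 XOR (in0 NOR in2)
w3 = in1 NOR w2 = in1 NOR (in2 XOR (in0 NOR in2))
w4 = w3 AND in0 = (in1 NOR (in2 XOR (in0 NOR in2))) AND in0

(in1 NOR (in2 XOR (in0 NOR in2))) AND in0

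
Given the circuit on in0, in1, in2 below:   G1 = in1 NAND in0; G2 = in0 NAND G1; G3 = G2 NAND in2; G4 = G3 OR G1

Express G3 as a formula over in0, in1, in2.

(in0 NAND (in1 NAND in0)) NAND in2

G1 = in1 NAND in0
G2 = in0 NAND G1 = in0 NAND (in1 NAND in0)
G3 = G2 NAND in2 = (in0 NAND (in1 NAND in0)) NAND in2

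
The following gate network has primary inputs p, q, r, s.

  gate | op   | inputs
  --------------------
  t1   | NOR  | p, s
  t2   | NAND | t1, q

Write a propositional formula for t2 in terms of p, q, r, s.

t1 = p NOR s
t2 = t1 NAND q = (p NOR s) NAND q

(p NOR s) NAND q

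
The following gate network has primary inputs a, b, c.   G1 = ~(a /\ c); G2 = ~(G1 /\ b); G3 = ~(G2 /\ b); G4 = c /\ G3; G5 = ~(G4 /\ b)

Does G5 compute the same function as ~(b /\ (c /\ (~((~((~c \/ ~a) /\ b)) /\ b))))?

Yes

G1 = ~(a /\ c)
G2 = ~(G1 /\ b) = ~((~(a /\ c)) /\ b)
G3 = ~(G2 /\ b) = ~((~((~(a /\ c)) /\ b)) /\ b)
G4 = c /\ G3 = c /\ (~((~((~(a /\ c)) /\ b)) /\ b))
G5 = ~(G4 /\ b) = ~((c /\ (~((~((~(a /\ c)) /\ b)) /\ b))) /\ b)
At a=0, b=1, c=1: circuit gives 0, formula gives 0.
At a=0, b=0, c=0: circuit gives 1, formula gives 1.
Agrees on all 8 inputs.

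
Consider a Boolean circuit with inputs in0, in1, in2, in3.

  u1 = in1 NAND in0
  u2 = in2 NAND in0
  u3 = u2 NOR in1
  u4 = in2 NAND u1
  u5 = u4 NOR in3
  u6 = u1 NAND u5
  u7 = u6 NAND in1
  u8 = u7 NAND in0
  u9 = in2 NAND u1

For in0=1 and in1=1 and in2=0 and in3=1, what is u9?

1

u1 = 1 NAND 1 = 0
u9 = 0 NAND 0 = 1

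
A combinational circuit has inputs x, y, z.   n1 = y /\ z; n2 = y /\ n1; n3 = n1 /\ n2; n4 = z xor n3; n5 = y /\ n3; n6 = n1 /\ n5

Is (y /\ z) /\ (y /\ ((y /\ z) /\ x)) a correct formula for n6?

No

n1 = y /\ z
n2 = y /\ n1 = y /\ (y /\ z)
n3 = n1 /\ n2 = (y /\ z) /\ (y /\ (y /\ z))
n5 = y /\ n3 = y /\ ((y /\ z) /\ (y /\ (y /\ z)))
n6 = n1 /\ n5 = (y /\ z) /\ (y /\ ((y /\ z) /\ (y /\ (y /\ z))))
At x=0, y=1, z=1: circuit gives 1, formula gives 0.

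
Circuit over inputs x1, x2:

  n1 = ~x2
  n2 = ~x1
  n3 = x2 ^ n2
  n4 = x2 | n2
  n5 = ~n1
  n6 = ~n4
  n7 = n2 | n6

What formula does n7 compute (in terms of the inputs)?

~x1 | ~(x2 | ~x1)

n2 = ~x1
n4 = x2 | n2 = x2 | ~x1
n6 = ~n4 = ~(x2 | ~x1)
n7 = n2 | n6 = ~x1 | ~(x2 | ~x1)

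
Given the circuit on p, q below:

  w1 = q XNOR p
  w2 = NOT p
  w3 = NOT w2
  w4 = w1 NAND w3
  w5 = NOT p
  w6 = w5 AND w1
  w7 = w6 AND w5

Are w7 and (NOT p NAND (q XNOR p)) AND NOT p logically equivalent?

No

w1 = q XNOR p
w5 = NOT p
w6 = w5 AND w1 = NOT p AND (q XNOR p)
w7 = w6 AND w5 = (NOT p AND (q XNOR p)) AND NOT p
At p=0, q=0: circuit gives 1, formula gives 0.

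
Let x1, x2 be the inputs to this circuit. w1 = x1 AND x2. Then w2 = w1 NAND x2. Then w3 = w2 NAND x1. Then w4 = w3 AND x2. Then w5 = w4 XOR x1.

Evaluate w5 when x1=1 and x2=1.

w1 = 1 AND 1 = 1
w2 = 1 NAND 1 = 0
w3 = 0 NAND 1 = 1
w4 = 1 AND 1 = 1
w5 = 1 XOR 1 = 0

0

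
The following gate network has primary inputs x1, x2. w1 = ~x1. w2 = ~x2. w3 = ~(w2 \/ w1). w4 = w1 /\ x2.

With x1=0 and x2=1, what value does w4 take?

1

w1 = ~0 = 1
w4 = 1 /\ 1 = 1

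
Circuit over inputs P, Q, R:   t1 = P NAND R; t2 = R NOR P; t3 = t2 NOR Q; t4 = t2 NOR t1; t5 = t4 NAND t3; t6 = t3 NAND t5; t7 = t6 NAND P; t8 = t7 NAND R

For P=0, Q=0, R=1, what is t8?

t1 = 0 NAND 1 = 1
t2 = 1 NOR 0 = 0
t3 = 0 NOR 0 = 1
t4 = 0 NOR 1 = 0
t5 = 0 NAND 1 = 1
t6 = 1 NAND 1 = 0
t7 = 0 NAND 0 = 1
t8 = 1 NAND 1 = 0

0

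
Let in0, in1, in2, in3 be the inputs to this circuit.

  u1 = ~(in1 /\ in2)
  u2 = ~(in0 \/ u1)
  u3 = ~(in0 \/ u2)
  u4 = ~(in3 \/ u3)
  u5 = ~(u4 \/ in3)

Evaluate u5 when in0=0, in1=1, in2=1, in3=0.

0

u1 = ~(1 /\ 1) = 0
u2 = ~(0 \/ 0) = 1
u3 = ~(0 \/ 1) = 0
u4 = ~(0 \/ 0) = 1
u5 = ~(1 \/ 0) = 0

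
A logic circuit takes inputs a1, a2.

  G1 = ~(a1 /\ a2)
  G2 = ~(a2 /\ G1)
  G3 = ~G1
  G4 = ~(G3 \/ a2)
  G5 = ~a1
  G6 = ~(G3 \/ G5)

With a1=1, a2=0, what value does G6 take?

1

G1 = ~(1 /\ 0) = 1
G3 = ~1 = 0
G5 = ~1 = 0
G6 = ~(0 \/ 0) = 1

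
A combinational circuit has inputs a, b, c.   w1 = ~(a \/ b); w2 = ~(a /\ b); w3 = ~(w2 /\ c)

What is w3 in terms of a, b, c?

w2 = ~(a /\ b)
w3 = ~(w2 /\ c) = ~((~(a /\ b)) /\ c)

~((~(a /\ b)) /\ c)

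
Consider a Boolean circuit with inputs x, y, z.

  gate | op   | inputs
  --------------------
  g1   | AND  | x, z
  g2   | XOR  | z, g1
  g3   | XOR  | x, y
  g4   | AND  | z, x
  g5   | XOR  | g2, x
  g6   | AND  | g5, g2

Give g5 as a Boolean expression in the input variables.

(z XOR (x AND z)) XOR x

g1 = x AND z
g2 = z XOR g1 = z XOR (x AND z)
g5 = g2 XOR x = (z XOR (x AND z)) XOR x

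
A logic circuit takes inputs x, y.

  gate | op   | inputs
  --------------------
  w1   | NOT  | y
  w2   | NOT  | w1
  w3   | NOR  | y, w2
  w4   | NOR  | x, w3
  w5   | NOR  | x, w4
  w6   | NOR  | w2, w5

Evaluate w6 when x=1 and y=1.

w1 = NOT 1 = 0
w2 = NOT 0 = 1
w3 = 1 NOR 1 = 0
w4 = 1 NOR 0 = 0
w5 = 1 NOR 0 = 0
w6 = 1 NOR 0 = 0

0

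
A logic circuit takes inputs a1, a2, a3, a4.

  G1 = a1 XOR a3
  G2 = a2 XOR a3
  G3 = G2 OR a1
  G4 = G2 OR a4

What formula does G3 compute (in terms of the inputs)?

G2 = a2 XOR a3
G3 = G2 OR a1 = (a2 XOR a3) OR a1

(a2 XOR a3) OR a1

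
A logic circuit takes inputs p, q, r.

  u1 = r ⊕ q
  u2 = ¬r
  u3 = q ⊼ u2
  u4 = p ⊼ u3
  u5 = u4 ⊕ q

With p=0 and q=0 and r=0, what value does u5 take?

1

u2 = ¬0 = 1
u3 = 0 ⊼ 1 = 1
u4 = 0 ⊼ 1 = 1
u5 = 1 ⊕ 0 = 1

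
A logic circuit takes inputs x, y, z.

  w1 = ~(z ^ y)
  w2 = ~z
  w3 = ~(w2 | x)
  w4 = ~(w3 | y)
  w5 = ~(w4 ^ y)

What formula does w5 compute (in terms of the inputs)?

~((~((~(~z | x)) | y)) ^ y)

w2 = ~z
w3 = ~(w2 | x) = ~(~z | x)
w4 = ~(w3 | y) = ~((~(~z | x)) | y)
w5 = ~(w4 ^ y) = ~((~((~(~z | x)) | y)) ^ y)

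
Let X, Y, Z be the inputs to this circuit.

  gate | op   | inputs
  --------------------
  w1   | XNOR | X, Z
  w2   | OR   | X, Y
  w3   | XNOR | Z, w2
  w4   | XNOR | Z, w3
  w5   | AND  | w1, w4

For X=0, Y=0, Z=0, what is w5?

w1 = 0 XNOR 0 = 1
w2 = 0 OR 0 = 0
w3 = 0 XNOR 0 = 1
w4 = 0 XNOR 1 = 0
w5 = 1 AND 0 = 0

0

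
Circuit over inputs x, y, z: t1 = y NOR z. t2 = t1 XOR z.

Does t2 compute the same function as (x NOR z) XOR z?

t1 = y NOR z
t2 = t1 XOR z = (y NOR z) XOR z
At x=0, y=1, z=0: circuit gives 0, formula gives 1.

No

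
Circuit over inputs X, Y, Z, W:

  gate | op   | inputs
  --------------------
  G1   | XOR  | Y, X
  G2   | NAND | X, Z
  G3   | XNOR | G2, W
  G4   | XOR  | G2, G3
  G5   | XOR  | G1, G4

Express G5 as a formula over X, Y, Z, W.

(Y XOR X) XOR ((X NAND Z) XOR ((X NAND Z) XNOR W))

G1 = Y XOR X
G2 = X NAND Z
G3 = G2 XNOR W = (X NAND Z) XNOR W
G4 = G2 XOR G3 = (X NAND Z) XOR ((X NAND Z) XNOR W)
G5 = G1 XOR G4 = (Y XOR X) XOR ((X NAND Z) XOR ((X NAND Z) XNOR W))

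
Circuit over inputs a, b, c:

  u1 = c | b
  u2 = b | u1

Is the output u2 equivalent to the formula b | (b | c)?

Yes

u1 = c | b
u2 = b | u1 = b | (c | b)
At a=0, b=0, c=0: circuit gives 0, formula gives 0.
At a=0, b=0, c=1: circuit gives 1, formula gives 1.
Agrees on all 8 inputs.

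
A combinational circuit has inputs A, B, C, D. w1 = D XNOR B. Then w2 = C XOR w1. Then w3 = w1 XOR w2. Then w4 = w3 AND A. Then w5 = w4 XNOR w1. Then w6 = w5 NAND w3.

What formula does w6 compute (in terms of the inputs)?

w1 = D XNOR B
w2 = C XOR w1 = C XOR (D XNOR B)
w3 = w1 XOR w2 = (D XNOR B) XOR (C XOR (D XNOR B))
w4 = w3 AND A = ((D XNOR B) XOR (C XOR (D XNOR B))) AND A
w5 = w4 XNOR w1 = (((D XNOR B) XOR (C XOR (D XNOR B))) AND A) XNOR (D XNOR B)
w6 = w5 NAND w3 = ((((D XNOR B) XOR (C XOR (D XNOR B))) AND A) XNOR (D XNOR B)) NAND ((D XNOR B) XOR (C XOR (D XNOR B)))

((((D XNOR B) XOR (C XOR (D XNOR B))) AND A) XNOR (D XNOR B)) NAND ((D XNOR B) XOR (C XOR (D XNOR B)))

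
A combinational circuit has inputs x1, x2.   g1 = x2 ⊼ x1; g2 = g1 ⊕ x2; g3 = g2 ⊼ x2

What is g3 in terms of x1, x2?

((x2 ⊼ x1) ⊕ x2) ⊼ x2

g1 = x2 ⊼ x1
g2 = g1 ⊕ x2 = (x2 ⊼ x1) ⊕ x2
g3 = g2 ⊼ x2 = ((x2 ⊼ x1) ⊕ x2) ⊼ x2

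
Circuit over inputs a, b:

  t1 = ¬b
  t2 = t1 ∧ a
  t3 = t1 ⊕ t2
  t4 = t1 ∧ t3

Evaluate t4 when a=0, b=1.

0

t1 = ¬1 = 0
t2 = 0 ∧ 0 = 0
t3 = 0 ⊕ 0 = 0
t4 = 0 ∧ 0 = 0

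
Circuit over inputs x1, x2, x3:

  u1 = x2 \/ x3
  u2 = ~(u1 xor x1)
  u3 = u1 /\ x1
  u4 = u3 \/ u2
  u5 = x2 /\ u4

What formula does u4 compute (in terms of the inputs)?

u1 = x2 \/ x3
u2 = ~(u1 xor x1) = ~((x2 \/ x3) xor x1)
u3 = u1 /\ x1 = (x2 \/ x3) /\ x1
u4 = u3 \/ u2 = ((x2 \/ x3) /\ x1) \/ (~((x2 \/ x3) xor x1))

((x2 \/ x3) /\ x1) \/ (~((x2 \/ x3) xor x1))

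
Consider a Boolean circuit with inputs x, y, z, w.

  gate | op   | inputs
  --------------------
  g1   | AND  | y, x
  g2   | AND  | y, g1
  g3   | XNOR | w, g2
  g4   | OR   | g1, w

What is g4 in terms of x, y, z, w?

g1 = y AND x
g4 = g1 OR w = (y AND x) OR w

(y AND x) OR w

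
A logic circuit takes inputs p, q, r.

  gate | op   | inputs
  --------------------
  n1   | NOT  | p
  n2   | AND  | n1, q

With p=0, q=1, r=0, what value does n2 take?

1

n1 = NOT 0 = 1
n2 = 1 AND 1 = 1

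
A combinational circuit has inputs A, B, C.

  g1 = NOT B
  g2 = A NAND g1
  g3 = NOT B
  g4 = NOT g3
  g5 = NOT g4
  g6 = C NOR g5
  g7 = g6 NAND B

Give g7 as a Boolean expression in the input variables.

g3 = NOT B
g4 = NOT g3 = NOT NOT B
g5 = NOT g4 = NOT NOT NOT B
g6 = C NOR g5 = C NOR NOT NOT NOT B
g7 = g6 NAND B = (C NOR NOT NOT NOT B) NAND B

(C NOR NOT NOT NOT B) NAND B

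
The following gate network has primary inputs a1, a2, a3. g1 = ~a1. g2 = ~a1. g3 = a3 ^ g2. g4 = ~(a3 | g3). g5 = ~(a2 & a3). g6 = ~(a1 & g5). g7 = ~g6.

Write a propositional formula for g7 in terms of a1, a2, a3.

g5 = ~(a2 & a3)
g6 = ~(a1 & g5) = ~(a1 & (~(a2 & a3)))
g7 = ~g6 = ~(~(a1 & (~(a2 & a3))))

~(~(a1 & (~(a2 & a3))))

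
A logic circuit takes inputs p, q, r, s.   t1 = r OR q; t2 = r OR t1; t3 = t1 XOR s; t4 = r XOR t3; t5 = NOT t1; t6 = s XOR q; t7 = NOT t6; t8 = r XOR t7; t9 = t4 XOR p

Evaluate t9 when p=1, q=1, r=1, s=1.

0

t1 = 1 OR 1 = 1
t3 = 1 XOR 1 = 0
t4 = 1 XOR 0 = 1
t9 = 1 XOR 1 = 0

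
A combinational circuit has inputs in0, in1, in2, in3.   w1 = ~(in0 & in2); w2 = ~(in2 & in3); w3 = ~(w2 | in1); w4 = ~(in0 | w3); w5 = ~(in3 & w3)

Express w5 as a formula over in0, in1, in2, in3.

~(in3 & (~((~(in2 & in3)) | in1)))

w2 = ~(in2 & in3)
w3 = ~(w2 | in1) = ~((~(in2 & in3)) | in1)
w5 = ~(in3 & w3) = ~(in3 & (~((~(in2 & in3)) | in1)))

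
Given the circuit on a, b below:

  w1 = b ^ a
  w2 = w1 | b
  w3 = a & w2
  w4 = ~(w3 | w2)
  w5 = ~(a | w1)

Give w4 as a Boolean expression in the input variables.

~((a & ((b ^ a) | b)) | ((b ^ a) | b))

w1 = b ^ a
w2 = w1 | b = (b ^ a) | b
w3 = a & w2 = a & ((b ^ a) | b)
w4 = ~(w3 | w2) = ~((a & ((b ^ a) | b)) | ((b ^ a) | b))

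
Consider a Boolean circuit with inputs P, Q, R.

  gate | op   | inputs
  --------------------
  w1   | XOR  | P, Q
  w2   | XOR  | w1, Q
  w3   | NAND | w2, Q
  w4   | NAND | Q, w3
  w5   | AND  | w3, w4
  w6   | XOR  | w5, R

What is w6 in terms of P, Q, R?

w1 = P XOR Q
w2 = w1 XOR Q = (P XOR Q) XOR Q
w3 = w2 NAND Q = ((P XOR Q) XOR Q) NAND Q
w4 = Q NAND w3 = Q NAND (((P XOR Q) XOR Q) NAND Q)
w5 = w3 AND w4 = (((P XOR Q) XOR Q) NAND Q) AND (Q NAND (((P XOR Q) XOR Q) NAND Q))
w6 = w5 XOR R = ((((P XOR Q) XOR Q) NAND Q) AND (Q NAND (((P XOR Q) XOR Q) NAND Q))) XOR R

((((P XOR Q) XOR Q) NAND Q) AND (Q NAND (((P XOR Q) XOR Q) NAND Q))) XOR R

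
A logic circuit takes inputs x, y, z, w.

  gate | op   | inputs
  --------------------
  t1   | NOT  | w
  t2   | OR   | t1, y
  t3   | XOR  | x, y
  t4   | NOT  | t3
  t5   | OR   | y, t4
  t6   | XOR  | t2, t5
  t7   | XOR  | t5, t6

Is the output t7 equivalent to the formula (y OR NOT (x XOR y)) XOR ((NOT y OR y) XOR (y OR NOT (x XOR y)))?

t1 = NOT w
t2 = t1 OR y = NOT w OR y
t3 = x XOR y
t4 = NOT t3 = NOT (x XOR y)
t5 = y OR t4 = y OR NOT (x XOR y)
t6 = t2 XOR t5 = (NOT w OR y) XOR (y OR NOT (x XOR y))
t7 = t5 XOR t6 = (y OR NOT (x XOR y)) XOR ((NOT w OR y) XOR (y OR NOT (x XOR y)))
At x=0, y=0, z=0, w=1: circuit gives 0, formula gives 1.

No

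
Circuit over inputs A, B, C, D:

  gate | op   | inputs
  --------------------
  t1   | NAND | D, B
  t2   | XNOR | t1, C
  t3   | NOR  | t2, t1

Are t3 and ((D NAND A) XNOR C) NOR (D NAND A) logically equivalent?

No

t1 = D NAND B
t2 = t1 XNOR C = (D NAND B) XNOR C
t3 = t2 NOR t1 = ((D NAND B) XNOR C) NOR (D NAND B)
At A=0, B=1, C=1, D=1: circuit gives 1, formula gives 0.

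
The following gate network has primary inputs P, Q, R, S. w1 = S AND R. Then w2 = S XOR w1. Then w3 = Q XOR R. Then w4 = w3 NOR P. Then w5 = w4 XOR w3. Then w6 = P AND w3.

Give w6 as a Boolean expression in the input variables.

w3 = Q XOR R
w6 = P AND w3 = P AND (Q XOR R)

P AND (Q XOR R)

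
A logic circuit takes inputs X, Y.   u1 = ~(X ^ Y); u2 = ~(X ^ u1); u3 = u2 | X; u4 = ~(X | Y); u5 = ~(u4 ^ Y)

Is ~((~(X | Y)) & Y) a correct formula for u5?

No

u4 = ~(X | Y)
u5 = ~(u4 ^ Y) = ~((~(X | Y)) ^ Y)
At X=0, Y=0: circuit gives 0, formula gives 1.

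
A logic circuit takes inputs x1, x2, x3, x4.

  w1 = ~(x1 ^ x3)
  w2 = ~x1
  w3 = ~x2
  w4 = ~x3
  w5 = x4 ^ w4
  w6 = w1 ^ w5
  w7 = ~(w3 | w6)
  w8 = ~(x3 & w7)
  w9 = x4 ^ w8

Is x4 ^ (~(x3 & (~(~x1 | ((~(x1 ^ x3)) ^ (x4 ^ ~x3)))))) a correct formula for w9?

No

w1 = ~(x1 ^ x3)
w3 = ~x2
w4 = ~x3
w5 = x4 ^ w4 = x4 ^ ~x3
w6 = w1 ^ w5 = (~(x1 ^ x3)) ^ (x4 ^ ~x3)
w7 = ~(w3 | w6) = ~(~x2 | ((~(x1 ^ x3)) ^ (x4 ^ ~x3)))
w8 = ~(x3 & w7) = ~(x3 & (~(~x2 | ((~(x1 ^ x3)) ^ (x4 ^ ~x3)))))
w9 = x4 ^ w8 = x4 ^ (~(x3 & (~(~x2 | ((~(x1 ^ x3)) ^ (x4 ^ ~x3))))))
At x1=0, x2=1, x3=1, x4=0: circuit gives 0, formula gives 1.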